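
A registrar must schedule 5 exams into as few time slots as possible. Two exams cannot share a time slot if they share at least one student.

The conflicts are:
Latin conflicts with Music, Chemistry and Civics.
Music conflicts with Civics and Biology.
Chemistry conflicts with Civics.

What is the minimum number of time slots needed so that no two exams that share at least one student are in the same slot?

3

Latin, Music, Civics all conflict with each other, so at least 3 time slots are needed.
3 time slots suffice: time slot 1 → {Music, Chemistry}; time slot 2 → {Latin, Biology}; time slot 3 → {Civics}. No two conflicting exams share a time slot.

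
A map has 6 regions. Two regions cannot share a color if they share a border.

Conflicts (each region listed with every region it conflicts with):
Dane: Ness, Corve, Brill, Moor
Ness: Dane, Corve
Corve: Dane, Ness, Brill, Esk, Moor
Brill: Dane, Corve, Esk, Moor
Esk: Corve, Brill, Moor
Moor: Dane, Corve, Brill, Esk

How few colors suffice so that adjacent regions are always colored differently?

4

Corve, Brill, Esk, Moor all conflict with each other, so at least 4 colors are needed.
4 colors suffice: color 1 → {Corve}; color 2 → {Ness, Brill}; color 3 → {Moor}; color 4 → {Dane, Esk}. No two conflicting regions share a color.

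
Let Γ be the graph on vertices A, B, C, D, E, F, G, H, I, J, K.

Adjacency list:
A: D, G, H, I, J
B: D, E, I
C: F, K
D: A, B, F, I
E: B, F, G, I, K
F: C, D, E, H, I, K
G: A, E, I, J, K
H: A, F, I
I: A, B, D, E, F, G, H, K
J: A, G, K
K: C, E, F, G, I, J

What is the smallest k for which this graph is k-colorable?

E, G, I, K are mutually adjacent (a clique of size 4), so at least 4 colors are needed.
A valid assignment using 4 colors: A=3, B=2, C=1, D=4, E=4, F=2, G=2, H=4, I=1, J=1, K=3. No two adjacent vertices share a color.

4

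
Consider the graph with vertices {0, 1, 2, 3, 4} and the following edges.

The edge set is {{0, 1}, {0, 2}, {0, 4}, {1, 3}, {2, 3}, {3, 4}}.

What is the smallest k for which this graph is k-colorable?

0 and 4 are adjacent, so at least 2 colors are needed.
A valid assignment using 2 colors: 0=a, 1=b, 2=b, 3=a, 4=b. Each edge has distinct colors on its endpoints.

2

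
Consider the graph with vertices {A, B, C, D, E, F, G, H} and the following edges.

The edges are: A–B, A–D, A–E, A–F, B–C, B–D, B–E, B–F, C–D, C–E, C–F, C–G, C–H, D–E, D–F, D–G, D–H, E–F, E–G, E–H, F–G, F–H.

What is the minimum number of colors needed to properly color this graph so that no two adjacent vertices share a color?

5

A, B, D, E, F form a clique, so at least 5 colors are needed.
5 colors suffice: color 1 → {E}; color 2 → {F}; color 3 → {D}; color 4 → {A, C}; color 5 → {B, G, H}. Every edge joins two different colors.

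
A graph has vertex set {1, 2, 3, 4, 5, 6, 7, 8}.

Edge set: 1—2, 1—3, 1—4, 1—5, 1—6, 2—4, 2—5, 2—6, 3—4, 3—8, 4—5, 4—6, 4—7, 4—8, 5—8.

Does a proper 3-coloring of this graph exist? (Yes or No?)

No

1, 2, 4, 6 are pairwise adjacent (a clique of size 4), so at least 4 colors are needed.
So 3 colors are not enough.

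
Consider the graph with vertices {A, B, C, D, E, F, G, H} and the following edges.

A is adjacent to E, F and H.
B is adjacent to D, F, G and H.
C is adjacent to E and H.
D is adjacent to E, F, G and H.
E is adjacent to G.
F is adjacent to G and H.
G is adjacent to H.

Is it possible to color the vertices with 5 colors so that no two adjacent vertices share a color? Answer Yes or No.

The chromatic number is 5. B, D, F, G, H are pairwise adjacent (a clique of size 5), so at least 5 colors are needed.
5 colors suffice: color red → {E, H}; color blue → {A, C, G}; color green → {F}; color yellow → {D}; color purple → {B}.
That is already a proper 5-coloring.

Yes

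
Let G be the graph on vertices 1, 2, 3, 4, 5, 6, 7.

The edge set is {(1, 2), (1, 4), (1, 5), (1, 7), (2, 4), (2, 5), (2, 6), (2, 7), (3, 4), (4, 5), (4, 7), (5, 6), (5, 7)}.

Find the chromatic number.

1, 2, 4, 5, 7 are pairwise adjacent (a clique of size 5), so at least 5 colors are needed.
5 colors suffice: color a → {2, 3}; color b → {5}; color c → {4, 6}; color d → {7}; color e → {1}. Every edge joins two different colors.

5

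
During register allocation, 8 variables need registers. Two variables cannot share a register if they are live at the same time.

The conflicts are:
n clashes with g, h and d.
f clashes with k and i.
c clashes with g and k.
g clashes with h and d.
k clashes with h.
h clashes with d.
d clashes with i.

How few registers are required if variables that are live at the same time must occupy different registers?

4

n, g, h, d pairwise conflict, so at least 4 registers are needed.
4 registers suffice: register 1 → {g, k, i}; register 2 → {f, c, h}; register 3 → {d}; register 4 → {n}. Each listed conflict is separated.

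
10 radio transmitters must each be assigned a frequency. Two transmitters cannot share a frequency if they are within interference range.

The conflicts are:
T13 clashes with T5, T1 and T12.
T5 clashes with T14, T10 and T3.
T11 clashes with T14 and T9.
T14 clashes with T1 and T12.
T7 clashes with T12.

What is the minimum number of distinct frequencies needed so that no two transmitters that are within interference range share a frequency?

2

T5 and T3 conflict, so at least 2 frequencies are needed.
Using 2 frequencies: T13=2, T5=1, T11=1, T14=2, T10=2, T7=2, T1=1, T9=2, T12=1, T3=2. Each listed conflict is separated.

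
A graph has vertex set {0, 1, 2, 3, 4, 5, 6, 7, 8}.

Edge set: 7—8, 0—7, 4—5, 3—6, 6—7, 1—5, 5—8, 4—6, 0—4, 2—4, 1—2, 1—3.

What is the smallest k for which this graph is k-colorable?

The cycle 6-4-2-1-3-6 has odd length 5, so it cannot be 2-colored; at least 3 colors are needed.
One proper 3-coloring: 0=b, 1=a, 2=b, 3=c, 4=a, 5=b, 6=b, 7=a, 8=c. Each edge has distinct colors on its endpoints.

3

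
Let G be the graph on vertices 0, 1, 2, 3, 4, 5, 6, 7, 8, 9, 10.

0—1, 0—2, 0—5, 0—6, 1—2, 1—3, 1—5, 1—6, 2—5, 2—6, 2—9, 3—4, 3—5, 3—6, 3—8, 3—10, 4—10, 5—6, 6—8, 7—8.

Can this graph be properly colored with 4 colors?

No

0, 1, 2, 5, 6 are pairwise adjacent (a clique of size 5), so at least 5 colors are needed.
So 4 colors are not enough.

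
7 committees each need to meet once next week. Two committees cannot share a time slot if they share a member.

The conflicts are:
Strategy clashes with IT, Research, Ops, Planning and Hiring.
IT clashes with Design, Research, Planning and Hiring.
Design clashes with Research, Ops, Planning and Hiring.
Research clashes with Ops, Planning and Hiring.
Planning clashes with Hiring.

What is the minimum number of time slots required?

5

Strategy, IT, Research, Planning, Hiring all conflict with each other, so at least 5 time slots are needed.
5 time slots suffice: time slot 1 → {Research}; time slot 2 → {Ops, Hiring}; time slot 3 → {Strategy, Design}; time slot 4 → {Planning}; time slot 5 → {IT}. Every pair that conflicts lands in different time slots.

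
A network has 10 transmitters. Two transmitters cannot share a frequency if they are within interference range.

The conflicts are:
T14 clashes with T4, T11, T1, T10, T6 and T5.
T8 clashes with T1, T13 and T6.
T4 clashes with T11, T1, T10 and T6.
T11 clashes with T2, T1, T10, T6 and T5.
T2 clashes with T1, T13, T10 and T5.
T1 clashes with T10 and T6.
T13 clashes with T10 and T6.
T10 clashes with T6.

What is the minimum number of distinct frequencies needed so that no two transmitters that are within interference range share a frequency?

6

T14, T4, T11, T1, T10, T6 all conflict with each other, so at least 6 frequencies are needed.
6 frequencies suffice: frequency 1 → {T2, T6}; frequency 2 → {T1, T13, T5}; frequency 3 → {T8, T10}; frequency 4 → {T11}; frequency 5 → {T14}; frequency 6 → {T4}. Every pair that conflicts lands in different frequencies.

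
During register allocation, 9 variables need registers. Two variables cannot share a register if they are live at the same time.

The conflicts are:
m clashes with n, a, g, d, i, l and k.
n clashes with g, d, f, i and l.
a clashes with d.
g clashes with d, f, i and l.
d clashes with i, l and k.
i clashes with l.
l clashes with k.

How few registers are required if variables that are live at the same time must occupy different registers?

6

m, n, g, d, i, l pairwise conflict, so at least 6 registers are needed.
A valid assignment using 6 registers: m=1, n=5, a=3, g=3, d=2, f=1, i=6, l=4, k=3. No two conflicting variables share a register.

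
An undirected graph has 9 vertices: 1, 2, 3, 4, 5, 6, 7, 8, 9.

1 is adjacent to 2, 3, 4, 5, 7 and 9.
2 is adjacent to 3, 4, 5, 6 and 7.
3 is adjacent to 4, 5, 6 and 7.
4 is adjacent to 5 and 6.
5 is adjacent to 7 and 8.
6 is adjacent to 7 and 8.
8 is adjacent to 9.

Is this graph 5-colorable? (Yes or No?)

Yes

The chromatic number is 5. 1, 2, 3, 5, 7 are mutually adjacent (a clique of size 5), so at least 5 colors are needed.
A valid assignment using 5 colors: 1=b, 2=c, 3=a, 4=e, 5=d, 6=b, 7=e, 8=a, 9=c.
That is already a proper 5-coloring.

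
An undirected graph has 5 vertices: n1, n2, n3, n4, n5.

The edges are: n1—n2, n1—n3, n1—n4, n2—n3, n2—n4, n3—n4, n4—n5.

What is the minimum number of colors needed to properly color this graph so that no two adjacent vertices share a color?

4

n1, n2, n3, n4 are pairwise adjacent (a clique of size 4), so at least 4 colors are needed.
4 colors suffice: n1=3, n2=2, n3=4, n4=1, n5=2. Every edge joins two different colors.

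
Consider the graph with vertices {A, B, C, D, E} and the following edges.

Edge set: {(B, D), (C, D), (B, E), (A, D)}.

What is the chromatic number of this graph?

A and D are adjacent, so at least 2 colors are needed.
A valid assignment using 2 colors: A=blue, B=blue, C=blue, D=red, E=red. Each edge has distinct colors on its endpoints.

2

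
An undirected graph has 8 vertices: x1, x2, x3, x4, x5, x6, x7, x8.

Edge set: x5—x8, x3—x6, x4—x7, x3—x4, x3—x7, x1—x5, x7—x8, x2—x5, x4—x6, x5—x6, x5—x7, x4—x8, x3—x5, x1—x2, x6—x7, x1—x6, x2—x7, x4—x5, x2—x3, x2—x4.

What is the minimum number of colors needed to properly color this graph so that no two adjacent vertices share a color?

x3, x4, x5, x6, x7 form a clique, so at least 5 colors are needed.
A valid assignment using 5 colors: x1=2, x2=4, x3=5, x4=3, x5=1, x6=4, x7=2, x8=4. No two adjacent vertices share a color.

5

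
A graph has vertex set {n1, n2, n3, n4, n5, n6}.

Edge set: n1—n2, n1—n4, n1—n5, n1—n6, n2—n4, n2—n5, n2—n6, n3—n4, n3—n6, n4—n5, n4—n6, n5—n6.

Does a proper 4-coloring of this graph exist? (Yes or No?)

No

n1, n2, n4, n5, n6 are mutually adjacent (a clique of size 5), so at least 5 colors are needed.
So 4 colors are not enough.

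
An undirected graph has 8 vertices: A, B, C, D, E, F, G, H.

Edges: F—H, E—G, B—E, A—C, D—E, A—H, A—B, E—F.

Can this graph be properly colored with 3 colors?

The chromatic number is 3. The cycle H-A-B-E-F-H has odd length 5, so it cannot be 2-colored; at least 3 colors are needed.
3 colors suffice: color 1 → {A, E}; color 2 → {B, C, D, G, H}; color 3 → {F}.
That is already a proper 3-coloring.

Yes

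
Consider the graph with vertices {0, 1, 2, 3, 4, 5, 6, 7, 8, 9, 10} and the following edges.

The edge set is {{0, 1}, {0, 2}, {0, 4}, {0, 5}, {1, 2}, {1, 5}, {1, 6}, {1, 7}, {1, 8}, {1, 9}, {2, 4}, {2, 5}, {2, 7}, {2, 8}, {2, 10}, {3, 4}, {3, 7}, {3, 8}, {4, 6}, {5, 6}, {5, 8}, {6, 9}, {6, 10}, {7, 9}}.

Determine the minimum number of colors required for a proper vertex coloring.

0, 1, 2, 5 are mutually adjacent (a clique of size 4), so at least 4 colors are needed.
4 colors suffice: color red → {2, 3, 6}; color blue → {1, 4, 10}; color green → {5, 7}; color yellow → {0, 8, 9}. Each edge has distinct colors on its endpoints.

4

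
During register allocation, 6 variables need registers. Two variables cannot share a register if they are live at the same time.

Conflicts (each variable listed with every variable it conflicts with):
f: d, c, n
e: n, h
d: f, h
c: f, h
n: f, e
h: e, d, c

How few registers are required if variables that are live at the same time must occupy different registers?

The cycle f-n-e-h-d-f has odd length 5, so it cannot be 2-colored; at least 3 registers are needed.
3 registers suffice: register 1 → {f, h}; register 2 → {e, d, c}; register 3 → {n}. No two conflicting variables share a register.

3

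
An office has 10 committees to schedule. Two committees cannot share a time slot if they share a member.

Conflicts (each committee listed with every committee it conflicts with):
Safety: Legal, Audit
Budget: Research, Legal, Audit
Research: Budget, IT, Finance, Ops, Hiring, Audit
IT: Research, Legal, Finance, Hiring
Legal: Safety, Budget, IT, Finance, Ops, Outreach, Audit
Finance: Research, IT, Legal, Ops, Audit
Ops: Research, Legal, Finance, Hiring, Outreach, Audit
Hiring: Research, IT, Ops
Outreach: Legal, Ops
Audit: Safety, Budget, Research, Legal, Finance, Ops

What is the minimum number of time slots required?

4

Research, Finance, Ops, Audit all conflict with each other, so at least 4 time slots are needed.
4 time slots suffice: time slot 1 → {Research, Legal}; time slot 2 → {Safety, Budget, IT, Ops}; time slot 3 → {Hiring, Outreach, Audit}; time slot 4 → {Finance}. Each listed conflict is separated.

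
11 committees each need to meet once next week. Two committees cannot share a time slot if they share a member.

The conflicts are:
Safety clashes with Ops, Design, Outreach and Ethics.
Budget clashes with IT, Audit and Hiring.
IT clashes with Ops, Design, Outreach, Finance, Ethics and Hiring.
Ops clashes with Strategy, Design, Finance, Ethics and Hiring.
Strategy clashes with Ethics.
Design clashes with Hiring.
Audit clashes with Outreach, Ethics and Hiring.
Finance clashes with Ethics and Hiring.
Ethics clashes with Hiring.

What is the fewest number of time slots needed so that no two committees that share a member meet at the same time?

IT, Ops, Finance, Ethics, Hiring are mutually in conflict, so at least 5 time slots are needed.
5 time slots suffice: time slot 1 → {Safety, IT, Strategy, Audit}; time slot 2 → {Budget, Design, Outreach, Ethics}; time slot 3 → {Ops}; time slot 4 → {Hiring}; time slot 5 → {Finance}. No two conflicting committees share a time slot.

5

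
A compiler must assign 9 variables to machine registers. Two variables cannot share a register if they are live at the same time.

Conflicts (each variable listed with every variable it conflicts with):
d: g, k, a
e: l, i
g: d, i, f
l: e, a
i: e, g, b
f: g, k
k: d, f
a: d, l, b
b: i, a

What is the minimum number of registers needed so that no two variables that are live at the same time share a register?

The cycle i-e-l-a-b-i has odd length 5, so it cannot be 2-colored; at least 3 registers are needed.
A valid assignment using 3 registers: d=2, e=1, g=1, l=2, i=2, f=2, k=1, a=1, b=3. Each listed conflict is separated.

3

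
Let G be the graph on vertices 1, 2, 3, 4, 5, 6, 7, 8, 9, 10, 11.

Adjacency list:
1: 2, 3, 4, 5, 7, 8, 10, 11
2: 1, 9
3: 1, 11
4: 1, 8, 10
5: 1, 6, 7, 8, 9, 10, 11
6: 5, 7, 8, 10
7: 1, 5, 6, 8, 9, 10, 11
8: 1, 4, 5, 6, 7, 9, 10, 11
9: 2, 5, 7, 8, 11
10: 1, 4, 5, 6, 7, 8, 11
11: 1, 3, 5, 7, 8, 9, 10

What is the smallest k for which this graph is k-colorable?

1, 5, 7, 8, 10, 11 form a clique, so at least 6 colors are needed.
6 colors suffice: 1=b, 2=a, 3=a, 4=c, 5=c, 6=b, 7=f, 8=a, 9=b, 10=d, 11=e. Each edge has distinct colors on its endpoints.

6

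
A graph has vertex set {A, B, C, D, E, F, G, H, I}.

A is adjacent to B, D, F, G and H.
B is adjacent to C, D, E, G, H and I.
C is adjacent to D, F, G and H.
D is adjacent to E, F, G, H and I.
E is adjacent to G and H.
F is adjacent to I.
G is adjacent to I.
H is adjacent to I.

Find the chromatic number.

B, D, E, H form a clique, so at least 4 colors are needed.
4 colors suffice: A=4, B=2, C=4, D=1, E=4, F=2, G=3, H=3, I=4. Each edge has distinct colors on its endpoints.

4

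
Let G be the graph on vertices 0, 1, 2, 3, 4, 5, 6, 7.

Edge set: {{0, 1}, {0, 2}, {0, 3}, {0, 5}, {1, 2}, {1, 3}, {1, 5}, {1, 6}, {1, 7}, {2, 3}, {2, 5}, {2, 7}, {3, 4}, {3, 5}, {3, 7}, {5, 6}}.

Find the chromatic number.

5

0, 1, 2, 3, 5 are pairwise adjacent (a clique of size 5), so at least 5 colors are needed.
One proper 5-coloring: 0=e, 1=a, 2=c, 3=b, 4=a, 5=d, 6=b, 7=d. Each edge has distinct colors on its endpoints.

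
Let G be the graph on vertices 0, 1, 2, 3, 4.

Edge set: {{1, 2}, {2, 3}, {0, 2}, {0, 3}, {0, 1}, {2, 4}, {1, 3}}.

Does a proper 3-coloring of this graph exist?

No

0, 1, 2, 3 are pairwise adjacent (a clique of size 4), so at least 4 colors are needed.
So 3 colors are not enough.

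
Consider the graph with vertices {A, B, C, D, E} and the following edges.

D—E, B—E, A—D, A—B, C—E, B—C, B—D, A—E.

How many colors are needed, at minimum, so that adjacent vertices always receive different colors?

A, B, D, E are pairwise adjacent (a clique of size 4), so at least 4 colors are needed.
One proper 4-coloring: A=green, B=red, C=green, D=yellow, E=blue. Every edge joins two different colors.

4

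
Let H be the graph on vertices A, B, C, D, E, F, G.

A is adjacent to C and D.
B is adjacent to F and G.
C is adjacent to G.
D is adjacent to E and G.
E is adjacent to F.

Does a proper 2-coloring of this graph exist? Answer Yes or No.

The cycle G-D-E-F-B-G has odd length 5, so it cannot be 2-colored; at least 3 colors are needed.
So 2 colors are not enough.

No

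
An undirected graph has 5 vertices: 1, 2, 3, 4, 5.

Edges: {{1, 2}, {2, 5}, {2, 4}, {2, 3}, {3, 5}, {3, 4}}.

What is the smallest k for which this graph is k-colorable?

2, 3, 5 are pairwise adjacent, so at least 3 colors are needed.
A valid assignment using 3 colors: 1=b, 2=a, 3=b, 4=c, 5=c. No two adjacent vertices share a color.

3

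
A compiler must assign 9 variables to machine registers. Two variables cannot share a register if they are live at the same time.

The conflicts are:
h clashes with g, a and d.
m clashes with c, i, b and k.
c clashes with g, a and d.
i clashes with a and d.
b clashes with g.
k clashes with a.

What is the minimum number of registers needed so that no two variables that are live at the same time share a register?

c and d conflict, so at least 2 registers are needed.
A valid assignment using 2 registers: h=2, m=1, c=2, i=2, b=2, g=1, k=2, a=1, d=1. No two conflicting variables share a register.

2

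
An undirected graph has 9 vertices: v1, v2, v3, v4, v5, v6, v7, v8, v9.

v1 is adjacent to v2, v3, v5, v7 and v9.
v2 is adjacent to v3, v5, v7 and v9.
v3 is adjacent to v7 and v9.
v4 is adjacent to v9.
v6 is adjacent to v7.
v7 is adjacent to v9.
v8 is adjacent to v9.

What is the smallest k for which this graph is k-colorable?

v1, v2, v3, v7, v9 form a clique, so at least 5 colors are needed.
A valid assignment using 5 colors: v1=2, v2=3, v3=5, v4=2, v5=1, v6=1, v7=4, v8=2, v9=1. Each edge has distinct colors on its endpoints.

5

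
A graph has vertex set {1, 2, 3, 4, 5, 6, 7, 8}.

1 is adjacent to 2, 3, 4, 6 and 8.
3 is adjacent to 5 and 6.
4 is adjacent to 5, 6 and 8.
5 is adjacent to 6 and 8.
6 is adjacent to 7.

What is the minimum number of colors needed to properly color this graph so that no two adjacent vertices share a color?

4, 5, 6 form a triangle, so at least 3 colors are needed.
One proper 3-coloring: 1=red, 2=blue, 3=green, 4=green, 5=red, 6=blue, 7=red, 8=blue. Every edge joins two different colors.

3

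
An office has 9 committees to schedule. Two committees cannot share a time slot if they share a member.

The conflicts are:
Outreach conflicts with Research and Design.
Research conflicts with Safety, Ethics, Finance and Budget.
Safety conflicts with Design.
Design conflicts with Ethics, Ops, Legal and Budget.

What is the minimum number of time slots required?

2

Design and Legal conflict, so at least 2 time slots are needed.
A valid assignment using 2 time slots: Outreach=2, Research=1, Safety=2, Design=1, Ethics=2, Ops=2, Legal=2, Finance=2, Budget=2. No two conflicting committees share a time slot.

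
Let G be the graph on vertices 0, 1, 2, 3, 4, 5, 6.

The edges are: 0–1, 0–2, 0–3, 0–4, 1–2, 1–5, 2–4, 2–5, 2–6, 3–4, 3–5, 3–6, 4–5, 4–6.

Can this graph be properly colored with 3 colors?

Yes

The chromatic number is 3. 1, 2, 5 form a triangle, so at least 3 colors are needed.
One proper 3-coloring: 0=c, 1=a, 2=b, 3=b, 4=a, 5=c, 6=c.
That is already a proper 3-coloring.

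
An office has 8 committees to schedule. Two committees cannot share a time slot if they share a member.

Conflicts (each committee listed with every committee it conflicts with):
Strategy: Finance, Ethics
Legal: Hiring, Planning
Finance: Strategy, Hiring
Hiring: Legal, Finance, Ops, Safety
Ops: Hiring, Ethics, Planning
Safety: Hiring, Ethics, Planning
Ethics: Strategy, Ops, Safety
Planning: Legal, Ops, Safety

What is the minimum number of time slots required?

The cycle Finance-Strategy-Ethics-Safety-Hiring-Finance has odd length 5, so it cannot be 2-colored; at least 3 time slots are needed.
3 time slots suffice: time slot 1 → {Hiring, Ethics, Planning}; time slot 2 → {Legal, Finance, Ops, Safety}; time slot 3 → {Strategy}. Every pair that conflicts lands in different time slots.

3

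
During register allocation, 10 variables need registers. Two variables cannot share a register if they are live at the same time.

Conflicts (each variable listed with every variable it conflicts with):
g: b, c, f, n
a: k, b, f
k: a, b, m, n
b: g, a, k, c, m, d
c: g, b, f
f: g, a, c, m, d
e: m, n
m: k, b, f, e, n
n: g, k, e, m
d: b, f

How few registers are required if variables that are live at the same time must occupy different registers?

3

e, m, n all conflict with each other, so at least 3 registers are needed.
3 registers suffice: register 1 → {b, f, n}; register 2 → {g, a, m, d}; register 3 → {k, c, e}. Each listed conflict is separated.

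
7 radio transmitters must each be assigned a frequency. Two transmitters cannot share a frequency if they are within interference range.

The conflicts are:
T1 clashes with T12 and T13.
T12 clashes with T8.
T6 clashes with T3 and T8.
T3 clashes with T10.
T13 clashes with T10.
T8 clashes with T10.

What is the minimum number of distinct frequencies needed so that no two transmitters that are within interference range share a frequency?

The cycle T12-T8-T10-T13-T1-T12 has odd length 5, so it cannot be 2-colored; at least 3 frequencies are needed.
A valid assignment using 3 frequencies: T1=3, T12=1, T6=1, T3=2, T13=2, T8=2, T10=1. Each listed conflict is separated.

3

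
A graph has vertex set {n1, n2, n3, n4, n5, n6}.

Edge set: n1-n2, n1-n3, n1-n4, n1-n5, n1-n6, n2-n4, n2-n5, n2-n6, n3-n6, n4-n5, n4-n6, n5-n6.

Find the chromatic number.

n1, n2, n4, n5, n6 form a clique, so at least 5 colors are needed.
5 colors suffice: color 1 → {n1}; color 2 → {n6}; color 3 → {n3, n4}; color 4 → {n5}; color 5 → {n2}. No two adjacent vertices share a color.

5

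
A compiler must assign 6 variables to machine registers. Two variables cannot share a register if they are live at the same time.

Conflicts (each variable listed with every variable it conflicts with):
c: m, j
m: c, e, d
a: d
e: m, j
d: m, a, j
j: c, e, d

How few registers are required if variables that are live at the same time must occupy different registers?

d and j conflict, so at least 2 registers are needed.
2 registers suffice: register 1 → {m, a, j}; register 2 → {c, e, d}. Each listed conflict is separated.

2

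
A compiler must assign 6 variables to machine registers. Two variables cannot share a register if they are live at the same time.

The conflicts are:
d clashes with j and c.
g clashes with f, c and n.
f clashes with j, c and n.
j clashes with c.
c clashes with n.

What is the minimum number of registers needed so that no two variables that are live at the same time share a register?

g, f, c, n pairwise conflict, so at least 4 registers are needed.
Using 4 registers: d=2, g=4, f=2, j=3, c=1, n=3. Every pair that conflicts lands in different registers.

4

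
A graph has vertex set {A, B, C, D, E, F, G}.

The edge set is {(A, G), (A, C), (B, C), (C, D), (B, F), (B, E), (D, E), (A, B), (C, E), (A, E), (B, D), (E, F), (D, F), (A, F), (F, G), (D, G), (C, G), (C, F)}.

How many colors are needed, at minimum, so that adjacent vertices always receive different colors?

5

A, B, C, E, F are pairwise adjacent (a clique of size 5), so at least 5 colors are needed.
5 colors suffice: color 1 → {F}; color 2 → {C}; color 3 → {A, D}; color 4 → {B, G}; color 5 → {E}. No two adjacent vertices share a color.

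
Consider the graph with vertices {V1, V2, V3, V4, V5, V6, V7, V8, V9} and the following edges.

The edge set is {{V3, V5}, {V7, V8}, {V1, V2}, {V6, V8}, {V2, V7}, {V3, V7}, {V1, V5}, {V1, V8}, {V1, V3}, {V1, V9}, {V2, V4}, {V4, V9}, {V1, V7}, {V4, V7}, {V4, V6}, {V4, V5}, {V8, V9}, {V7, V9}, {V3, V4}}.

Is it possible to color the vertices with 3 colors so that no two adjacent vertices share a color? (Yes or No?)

V1, V7, V8, V9 are mutually adjacent (a clique of size 4), so at least 4 colors are needed.
So 3 colors are not enough.

No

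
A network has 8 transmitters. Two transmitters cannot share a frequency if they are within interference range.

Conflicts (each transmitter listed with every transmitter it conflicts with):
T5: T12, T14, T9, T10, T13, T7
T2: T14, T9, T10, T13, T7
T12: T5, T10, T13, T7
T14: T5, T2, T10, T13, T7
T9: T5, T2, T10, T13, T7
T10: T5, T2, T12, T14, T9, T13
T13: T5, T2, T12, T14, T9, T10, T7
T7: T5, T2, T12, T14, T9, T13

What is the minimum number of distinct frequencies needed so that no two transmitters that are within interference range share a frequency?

4

T5, T14, T13, T7 pairwise conflict, so at least 4 frequencies are needed.
4 frequencies suffice: frequency 1 → {T13}; frequency 2 → {T10, T7}; frequency 3 → {T5, T2}; frequency 4 → {T12, T14, T9}. Every pair that conflicts lands in different frequencies.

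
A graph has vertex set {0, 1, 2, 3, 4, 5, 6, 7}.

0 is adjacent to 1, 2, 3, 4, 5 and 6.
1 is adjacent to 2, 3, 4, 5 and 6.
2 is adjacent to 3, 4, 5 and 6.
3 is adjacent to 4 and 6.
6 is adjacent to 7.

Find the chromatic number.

0, 1, 2, 3, 6 are pairwise adjacent (a clique of size 5), so at least 5 colors are needed.
5 colors suffice: color red → {2, 7}; color blue → {0}; color green → {1}; color yellow → {3, 5}; color purple → {4, 6}. Every edge joins two different colors.

5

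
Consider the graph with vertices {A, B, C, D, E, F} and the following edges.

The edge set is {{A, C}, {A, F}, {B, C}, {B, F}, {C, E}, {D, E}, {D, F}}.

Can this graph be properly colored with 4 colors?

The chromatic number is 3. The cycle B-F-D-E-C-B has odd length 5, so it cannot be 2-colored; at least 3 colors are needed.
3 colors suffice: A=2, B=2, C=1, D=2, E=3, F=1.
Since 4 ≥ 3, a proper 4-coloring certainly exists.

Yes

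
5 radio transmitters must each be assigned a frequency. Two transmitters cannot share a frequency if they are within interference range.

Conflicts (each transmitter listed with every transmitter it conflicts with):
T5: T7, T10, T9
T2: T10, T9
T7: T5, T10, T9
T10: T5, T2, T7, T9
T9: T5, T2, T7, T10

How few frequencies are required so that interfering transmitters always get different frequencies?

4

T5, T7, T10, T9 all conflict with each other, so at least 4 frequencies are needed.
4 frequencies suffice: frequency 1 → {T10}; frequency 2 → {T9}; frequency 3 → {T5, T2}; frequency 4 → {T7}. No two conflicting transmitters share a frequency.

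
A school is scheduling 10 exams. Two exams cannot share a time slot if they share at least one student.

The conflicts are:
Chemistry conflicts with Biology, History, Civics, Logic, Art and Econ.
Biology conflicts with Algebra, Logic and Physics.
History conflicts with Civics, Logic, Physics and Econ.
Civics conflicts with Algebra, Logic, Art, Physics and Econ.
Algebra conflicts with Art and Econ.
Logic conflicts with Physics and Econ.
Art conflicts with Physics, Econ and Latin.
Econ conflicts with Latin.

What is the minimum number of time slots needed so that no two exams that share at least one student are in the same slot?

5

Chemistry, History, Civics, Logic, Econ pairwise conflict, so at least 5 time slots are needed.
5 time slots suffice: time slot 1 → {Physics, Econ}; time slot 2 → {Biology, Civics, Latin}; time slot 3 → {Logic, Art}; time slot 4 → {Chemistry, Algebra}; time slot 5 → {History}. Each listed conflict is separated.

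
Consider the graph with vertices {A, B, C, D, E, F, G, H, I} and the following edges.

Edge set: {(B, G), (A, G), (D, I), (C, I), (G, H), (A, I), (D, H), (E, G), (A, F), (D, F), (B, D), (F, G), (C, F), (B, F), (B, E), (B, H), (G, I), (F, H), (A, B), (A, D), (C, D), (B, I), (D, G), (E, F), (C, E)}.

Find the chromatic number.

5

B, D, F, G, H are pairwise adjacent (a clique of size 5), so at least 5 colors are needed.
5 colors suffice: color red → {D, E}; color blue → {B, C}; color green → {G}; color yellow → {F, I}; color purple → {A, H}. No two adjacent vertices share a color.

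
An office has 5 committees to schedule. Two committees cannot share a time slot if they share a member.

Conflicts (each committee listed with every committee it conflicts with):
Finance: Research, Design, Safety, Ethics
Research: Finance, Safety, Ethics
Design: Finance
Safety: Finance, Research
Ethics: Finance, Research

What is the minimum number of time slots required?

Finance, Research, Ethics pairwise conflict, so at least 3 time slots are needed.
3 time slots suffice: Finance=1, Research=2, Design=2, Safety=3, Ethics=3. No two conflicting committees share a time slot.

3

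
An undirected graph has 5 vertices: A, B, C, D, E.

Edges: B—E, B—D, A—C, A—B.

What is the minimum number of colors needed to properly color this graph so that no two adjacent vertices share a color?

2

A and B are adjacent, so at least 2 colors are needed.
2 colors suffice: color red → {B, C}; color blue → {A, D, E}. Each edge has distinct colors on its endpoints.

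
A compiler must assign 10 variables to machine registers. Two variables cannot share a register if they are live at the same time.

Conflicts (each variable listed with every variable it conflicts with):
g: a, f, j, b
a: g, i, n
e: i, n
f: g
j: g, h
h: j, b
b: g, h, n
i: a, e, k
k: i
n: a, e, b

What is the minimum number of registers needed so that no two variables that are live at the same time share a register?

g and f conflict, so at least 2 registers are needed.
2 registers suffice: register 1 → {g, h, i, n}; register 2 → {a, e, f, j, b, k}. Every pair that conflicts lands in different registers.

2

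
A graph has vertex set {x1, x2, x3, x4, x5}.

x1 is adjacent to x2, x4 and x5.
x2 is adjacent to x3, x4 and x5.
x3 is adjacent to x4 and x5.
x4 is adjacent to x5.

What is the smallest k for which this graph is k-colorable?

x2, x3, x4, x5 are pairwise adjacent (a clique of size 4), so at least 4 colors are needed.
4 colors suffice: x1=4, x2=3, x3=4, x4=1, x5=2. Every edge joins two different colors.

4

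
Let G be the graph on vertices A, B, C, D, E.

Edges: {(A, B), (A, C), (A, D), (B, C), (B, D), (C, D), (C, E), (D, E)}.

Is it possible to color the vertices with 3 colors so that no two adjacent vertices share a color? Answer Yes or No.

No

A, B, C, D are mutually adjacent (a clique of size 4), so at least 4 colors are needed.
So 3 colors are not enough.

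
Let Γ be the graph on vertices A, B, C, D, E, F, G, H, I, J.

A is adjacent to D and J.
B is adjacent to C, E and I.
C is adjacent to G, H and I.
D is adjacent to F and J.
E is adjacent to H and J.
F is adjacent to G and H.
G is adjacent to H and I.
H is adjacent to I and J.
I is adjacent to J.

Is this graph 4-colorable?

Yes

The chromatic number is 4. C, G, H, I form a clique, so at least 4 colors are needed.
A valid assignment using 4 colors: A=blue, B=red, C=green, D=red, E=blue, F=blue, G=yellow, H=red, I=blue, J=green.
That is already a proper 4-coloring.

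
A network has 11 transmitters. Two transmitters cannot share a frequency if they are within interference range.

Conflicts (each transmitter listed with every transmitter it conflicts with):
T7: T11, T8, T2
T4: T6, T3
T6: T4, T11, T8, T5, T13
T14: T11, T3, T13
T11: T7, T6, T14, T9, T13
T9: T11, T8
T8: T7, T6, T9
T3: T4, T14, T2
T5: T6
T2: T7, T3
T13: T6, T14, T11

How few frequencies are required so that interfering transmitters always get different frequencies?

T6, T11, T13 pairwise conflict, so at least 3 frequencies are needed.
3 frequencies suffice: T7=2, T4=3, T6=2, T14=2, T11=1, T9=2, T8=1, T3=1, T5=1, T2=3, T13=3. Each listed conflict is separated.

3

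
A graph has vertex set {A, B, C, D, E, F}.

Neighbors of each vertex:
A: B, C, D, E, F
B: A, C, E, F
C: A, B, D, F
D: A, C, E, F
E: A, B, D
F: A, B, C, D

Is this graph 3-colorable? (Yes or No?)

No

A, B, C, F are mutually adjacent (a clique of size 4), so at least 4 colors are needed.
So 3 colors are not enough.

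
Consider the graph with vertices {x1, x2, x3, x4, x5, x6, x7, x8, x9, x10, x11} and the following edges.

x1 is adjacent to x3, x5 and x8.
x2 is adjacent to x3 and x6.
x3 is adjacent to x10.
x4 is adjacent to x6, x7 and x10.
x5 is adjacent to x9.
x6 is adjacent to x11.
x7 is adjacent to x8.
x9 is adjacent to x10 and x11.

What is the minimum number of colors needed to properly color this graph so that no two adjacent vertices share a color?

3

The cycle x3-x1-x5-x9-x10-x3 has odd length 5, so it cannot be 2-colored; at least 3 colors are needed.
One proper 3-coloring: x1=red, x2=green, x3=blue, x4=blue, x5=green, x6=red, x7=red, x8=blue, x9=blue, x10=red, x11=green. Each edge has distinct colors on its endpoints.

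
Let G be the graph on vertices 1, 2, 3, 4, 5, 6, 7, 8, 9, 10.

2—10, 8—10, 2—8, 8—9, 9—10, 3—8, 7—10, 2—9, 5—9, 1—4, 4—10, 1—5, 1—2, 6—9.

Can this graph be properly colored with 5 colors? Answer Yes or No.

Yes

The chromatic number is 4. 2, 8, 9, 10 are pairwise adjacent (a clique of size 4), so at least 4 colors are needed.
One proper 4-coloring: 1=red, 2=yellow, 3=red, 4=blue, 5=green, 6=red, 7=blue, 8=green, 9=blue, 10=red.
Since 5 ≥ 4, a proper 5-coloring certainly exists.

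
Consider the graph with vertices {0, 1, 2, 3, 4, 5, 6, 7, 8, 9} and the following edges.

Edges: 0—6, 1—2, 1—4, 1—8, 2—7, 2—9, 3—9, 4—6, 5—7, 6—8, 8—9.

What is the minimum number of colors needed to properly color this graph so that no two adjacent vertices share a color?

2

5 and 7 are adjacent, so at least 2 colors are needed.
A valid assignment using 2 colors: 0=b, 1=a, 2=b, 3=b, 4=b, 5=b, 6=a, 7=a, 8=b, 9=a. No two adjacent vertices share a color.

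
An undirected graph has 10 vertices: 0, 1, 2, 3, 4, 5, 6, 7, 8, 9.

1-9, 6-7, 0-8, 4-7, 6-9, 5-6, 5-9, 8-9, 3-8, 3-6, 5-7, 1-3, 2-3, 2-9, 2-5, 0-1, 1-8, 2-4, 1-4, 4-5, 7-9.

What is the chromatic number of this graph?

5, 6, 7, 9 are pairwise adjacent (a clique of size 4), so at least 4 colors are needed.
4 colors suffice: color red → {0, 3, 4, 9}; color blue → {1, 5}; color green → {2, 6, 8}; color yellow → {7}. No two adjacent vertices share a color.

4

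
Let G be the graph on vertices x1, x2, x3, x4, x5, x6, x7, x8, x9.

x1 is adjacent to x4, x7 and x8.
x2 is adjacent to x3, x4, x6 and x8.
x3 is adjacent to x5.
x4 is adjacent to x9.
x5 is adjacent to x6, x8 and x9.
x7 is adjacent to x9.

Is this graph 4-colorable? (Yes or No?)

The chromatic number is 3. The cycle x1-x8-x5-x9-x4-x1 has odd length 5, so it cannot be 2-colored; at least 3 colors are needed.
3 colors suffice: x1=R, x2=R, x3=B, x4=B, x5=R, x6=B, x7=B, x8=B, x9=G.
Since 4 ≥ 3, a proper 4-coloring certainly exists.

Yes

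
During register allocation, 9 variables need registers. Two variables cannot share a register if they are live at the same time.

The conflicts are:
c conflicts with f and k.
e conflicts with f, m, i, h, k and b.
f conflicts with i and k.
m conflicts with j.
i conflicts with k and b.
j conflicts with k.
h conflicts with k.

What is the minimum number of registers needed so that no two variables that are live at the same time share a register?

4

e, f, i, k all conflict with each other, so at least 4 registers are needed.
Using 4 registers: c=1, e=1, f=3, m=2, i=4, j=1, h=3, k=2, b=2. No two conflicting variables share a register.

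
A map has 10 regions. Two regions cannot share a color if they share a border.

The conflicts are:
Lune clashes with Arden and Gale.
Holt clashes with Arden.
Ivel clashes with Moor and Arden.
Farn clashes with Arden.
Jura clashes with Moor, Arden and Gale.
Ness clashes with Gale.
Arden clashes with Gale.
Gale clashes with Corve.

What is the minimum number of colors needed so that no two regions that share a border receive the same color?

Lune, Arden, Gale all conflict with each other, so at least 3 colors are needed.
3 colors suffice: color 1 → {Moor, Ness, Arden, Corve}; color 2 → {Holt, Ivel, Farn, Gale}; color 3 → {Lune, Jura}. Every pair that conflicts lands in different colors.

3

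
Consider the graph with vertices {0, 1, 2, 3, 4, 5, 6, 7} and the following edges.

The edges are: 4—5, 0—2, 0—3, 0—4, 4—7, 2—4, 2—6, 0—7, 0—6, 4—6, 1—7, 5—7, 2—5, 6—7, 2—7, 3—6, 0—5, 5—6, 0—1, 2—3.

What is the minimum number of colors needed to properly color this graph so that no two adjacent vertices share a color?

6

0, 2, 4, 5, 6, 7 form a clique, so at least 6 colors are needed.
6 colors suffice: color a → {0}; color b → {3, 7}; color c → {1, 2}; color d → {6}; color e → {4}; color f → {5}. No two adjacent vertices share a color.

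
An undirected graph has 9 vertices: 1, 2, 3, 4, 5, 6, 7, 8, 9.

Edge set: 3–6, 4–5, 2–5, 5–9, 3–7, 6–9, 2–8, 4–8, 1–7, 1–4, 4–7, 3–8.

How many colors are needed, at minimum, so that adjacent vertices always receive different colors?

1, 4, 7 form a triangle, so at least 3 colors are needed.
A valid assignment using 3 colors: 1=green, 2=red, 3=red, 4=red, 5=blue, 6=blue, 7=blue, 8=blue, 9=red. Every edge joins two different colors.

3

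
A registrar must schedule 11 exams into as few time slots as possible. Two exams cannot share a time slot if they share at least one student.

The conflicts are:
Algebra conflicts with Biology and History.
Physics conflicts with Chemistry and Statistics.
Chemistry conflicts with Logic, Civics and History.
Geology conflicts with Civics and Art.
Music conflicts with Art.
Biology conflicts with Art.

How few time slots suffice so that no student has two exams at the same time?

The cycle Algebra-History-Chemistry-Civics-Geology-Art-Biology-Algebra has odd length 7, so it cannot be 2-colored; at least 3 time slots are needed.
Using 3 time slots: Algebra=1, Physics=2, Chemistry=1, Geology=3, Music=2, Logic=2, Civics=2, Biology=2, History=2, Art=1, Statistics=1. Each listed conflict is separated.

3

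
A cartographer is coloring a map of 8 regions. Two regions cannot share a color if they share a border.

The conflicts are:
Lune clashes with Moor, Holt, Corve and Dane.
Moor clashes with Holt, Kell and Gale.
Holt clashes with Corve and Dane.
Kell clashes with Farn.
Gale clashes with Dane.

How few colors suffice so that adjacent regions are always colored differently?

Lune, Holt, Dane all conflict with each other, so at least 3 colors are needed.
3 colors suffice: color 1 → {Lune, Kell, Gale}; color 2 → {Holt, Farn}; color 3 → {Moor, Corve, Dane}. Every pair that conflicts lands in different colors.

3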